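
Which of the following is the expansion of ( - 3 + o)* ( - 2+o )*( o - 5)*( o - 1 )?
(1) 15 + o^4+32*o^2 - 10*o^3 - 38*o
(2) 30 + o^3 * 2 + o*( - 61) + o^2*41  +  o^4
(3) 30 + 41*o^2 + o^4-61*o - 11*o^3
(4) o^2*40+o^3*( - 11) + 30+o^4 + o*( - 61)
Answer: 3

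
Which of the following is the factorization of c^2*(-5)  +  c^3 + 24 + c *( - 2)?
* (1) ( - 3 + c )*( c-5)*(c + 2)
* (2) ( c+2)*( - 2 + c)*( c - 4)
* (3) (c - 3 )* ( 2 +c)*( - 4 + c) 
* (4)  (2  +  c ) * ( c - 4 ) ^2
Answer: 3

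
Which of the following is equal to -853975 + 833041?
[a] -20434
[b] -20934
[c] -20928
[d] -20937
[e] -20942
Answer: b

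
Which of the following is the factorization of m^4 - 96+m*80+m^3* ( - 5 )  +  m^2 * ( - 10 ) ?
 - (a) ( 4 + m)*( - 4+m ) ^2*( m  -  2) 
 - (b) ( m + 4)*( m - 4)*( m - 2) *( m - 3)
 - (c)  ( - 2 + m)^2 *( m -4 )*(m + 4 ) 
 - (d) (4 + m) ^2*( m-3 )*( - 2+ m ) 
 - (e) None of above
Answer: b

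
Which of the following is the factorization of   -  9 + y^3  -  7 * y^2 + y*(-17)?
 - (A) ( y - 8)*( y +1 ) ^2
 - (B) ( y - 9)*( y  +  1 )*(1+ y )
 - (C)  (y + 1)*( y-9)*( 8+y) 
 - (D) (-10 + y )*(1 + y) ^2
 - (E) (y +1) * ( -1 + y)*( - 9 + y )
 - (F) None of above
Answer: B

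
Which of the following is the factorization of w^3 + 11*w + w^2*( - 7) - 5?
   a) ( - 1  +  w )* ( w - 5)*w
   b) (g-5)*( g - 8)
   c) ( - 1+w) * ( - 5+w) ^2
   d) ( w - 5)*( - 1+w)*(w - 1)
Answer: d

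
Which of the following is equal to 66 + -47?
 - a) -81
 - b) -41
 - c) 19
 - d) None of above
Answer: c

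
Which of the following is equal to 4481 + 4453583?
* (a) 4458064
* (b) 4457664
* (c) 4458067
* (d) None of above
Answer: a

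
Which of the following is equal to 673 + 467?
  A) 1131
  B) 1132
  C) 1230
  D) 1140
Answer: D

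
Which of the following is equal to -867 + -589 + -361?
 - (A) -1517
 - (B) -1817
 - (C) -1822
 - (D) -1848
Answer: B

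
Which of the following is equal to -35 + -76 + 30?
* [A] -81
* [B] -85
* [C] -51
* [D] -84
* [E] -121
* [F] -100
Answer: A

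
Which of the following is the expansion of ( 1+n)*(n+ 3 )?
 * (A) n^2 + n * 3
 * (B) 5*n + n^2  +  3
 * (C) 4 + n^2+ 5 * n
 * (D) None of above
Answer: D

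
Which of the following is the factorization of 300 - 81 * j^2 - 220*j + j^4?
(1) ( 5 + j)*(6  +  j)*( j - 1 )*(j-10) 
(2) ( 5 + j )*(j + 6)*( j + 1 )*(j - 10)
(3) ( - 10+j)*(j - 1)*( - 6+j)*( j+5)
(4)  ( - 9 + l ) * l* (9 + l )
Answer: 1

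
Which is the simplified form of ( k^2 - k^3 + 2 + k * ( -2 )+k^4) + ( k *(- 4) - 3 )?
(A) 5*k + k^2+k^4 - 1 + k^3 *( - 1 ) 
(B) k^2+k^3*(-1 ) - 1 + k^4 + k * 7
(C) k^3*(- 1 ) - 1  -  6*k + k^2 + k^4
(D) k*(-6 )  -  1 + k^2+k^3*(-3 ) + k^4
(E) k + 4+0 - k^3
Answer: C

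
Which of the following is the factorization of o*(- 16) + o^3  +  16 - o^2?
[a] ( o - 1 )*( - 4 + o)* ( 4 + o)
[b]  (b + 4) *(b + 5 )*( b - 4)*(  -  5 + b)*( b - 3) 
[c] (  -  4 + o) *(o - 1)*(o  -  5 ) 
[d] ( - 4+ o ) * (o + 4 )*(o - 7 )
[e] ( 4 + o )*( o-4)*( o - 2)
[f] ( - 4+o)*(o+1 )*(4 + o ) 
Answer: a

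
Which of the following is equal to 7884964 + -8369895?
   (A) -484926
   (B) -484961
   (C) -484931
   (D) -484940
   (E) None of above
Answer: C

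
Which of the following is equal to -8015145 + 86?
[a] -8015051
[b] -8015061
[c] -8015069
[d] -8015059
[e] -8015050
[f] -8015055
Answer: d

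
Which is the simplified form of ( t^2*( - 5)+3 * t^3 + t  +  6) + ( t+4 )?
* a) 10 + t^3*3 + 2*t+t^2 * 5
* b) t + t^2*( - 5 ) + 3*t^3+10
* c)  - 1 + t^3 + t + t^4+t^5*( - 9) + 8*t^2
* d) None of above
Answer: d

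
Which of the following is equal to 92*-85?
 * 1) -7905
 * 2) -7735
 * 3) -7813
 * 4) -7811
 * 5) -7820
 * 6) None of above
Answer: 5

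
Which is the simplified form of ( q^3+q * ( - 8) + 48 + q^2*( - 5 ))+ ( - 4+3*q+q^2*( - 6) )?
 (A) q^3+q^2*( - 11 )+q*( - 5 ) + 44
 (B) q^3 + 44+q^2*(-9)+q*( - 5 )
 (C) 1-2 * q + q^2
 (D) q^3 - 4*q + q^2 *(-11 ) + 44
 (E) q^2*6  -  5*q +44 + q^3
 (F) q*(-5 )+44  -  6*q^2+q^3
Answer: A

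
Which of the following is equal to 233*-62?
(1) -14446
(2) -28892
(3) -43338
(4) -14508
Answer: 1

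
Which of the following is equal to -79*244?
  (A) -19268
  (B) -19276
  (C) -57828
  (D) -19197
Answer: B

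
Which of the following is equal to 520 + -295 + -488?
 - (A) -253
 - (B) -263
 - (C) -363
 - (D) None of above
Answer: B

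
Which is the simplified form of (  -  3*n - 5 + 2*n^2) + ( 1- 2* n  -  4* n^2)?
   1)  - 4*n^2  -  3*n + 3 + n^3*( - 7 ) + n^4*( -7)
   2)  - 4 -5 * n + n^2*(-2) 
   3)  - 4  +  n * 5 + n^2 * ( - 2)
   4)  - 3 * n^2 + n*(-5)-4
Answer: 2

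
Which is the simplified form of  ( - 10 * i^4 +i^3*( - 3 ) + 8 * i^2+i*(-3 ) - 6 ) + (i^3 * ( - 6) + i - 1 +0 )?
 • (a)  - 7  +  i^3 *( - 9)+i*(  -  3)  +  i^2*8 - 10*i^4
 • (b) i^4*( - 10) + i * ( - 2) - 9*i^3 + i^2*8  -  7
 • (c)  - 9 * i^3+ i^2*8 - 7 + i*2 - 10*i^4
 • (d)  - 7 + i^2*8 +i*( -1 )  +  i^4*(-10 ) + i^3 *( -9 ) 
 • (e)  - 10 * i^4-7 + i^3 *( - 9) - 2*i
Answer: b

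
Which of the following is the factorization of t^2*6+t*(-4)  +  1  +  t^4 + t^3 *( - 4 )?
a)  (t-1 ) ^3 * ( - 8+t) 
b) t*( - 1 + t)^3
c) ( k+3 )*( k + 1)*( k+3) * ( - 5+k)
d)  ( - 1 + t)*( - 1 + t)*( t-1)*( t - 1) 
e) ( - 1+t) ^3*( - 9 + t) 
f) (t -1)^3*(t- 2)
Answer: d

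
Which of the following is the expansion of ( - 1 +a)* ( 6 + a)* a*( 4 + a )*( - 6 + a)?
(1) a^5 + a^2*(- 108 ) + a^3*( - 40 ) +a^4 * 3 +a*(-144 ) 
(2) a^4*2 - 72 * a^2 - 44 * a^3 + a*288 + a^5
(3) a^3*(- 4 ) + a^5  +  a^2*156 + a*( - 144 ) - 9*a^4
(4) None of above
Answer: 4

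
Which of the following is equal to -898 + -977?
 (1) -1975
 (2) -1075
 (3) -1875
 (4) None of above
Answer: 3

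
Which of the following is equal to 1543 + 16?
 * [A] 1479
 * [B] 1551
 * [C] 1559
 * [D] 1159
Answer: C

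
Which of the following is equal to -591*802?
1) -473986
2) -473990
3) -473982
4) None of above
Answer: 3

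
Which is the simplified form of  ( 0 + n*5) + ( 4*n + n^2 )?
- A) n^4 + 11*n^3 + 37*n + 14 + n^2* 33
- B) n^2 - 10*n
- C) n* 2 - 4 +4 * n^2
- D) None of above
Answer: D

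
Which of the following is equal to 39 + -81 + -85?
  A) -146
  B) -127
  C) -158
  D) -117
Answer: B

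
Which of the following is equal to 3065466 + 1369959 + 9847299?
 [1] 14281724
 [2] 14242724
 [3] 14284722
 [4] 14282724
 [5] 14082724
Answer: 4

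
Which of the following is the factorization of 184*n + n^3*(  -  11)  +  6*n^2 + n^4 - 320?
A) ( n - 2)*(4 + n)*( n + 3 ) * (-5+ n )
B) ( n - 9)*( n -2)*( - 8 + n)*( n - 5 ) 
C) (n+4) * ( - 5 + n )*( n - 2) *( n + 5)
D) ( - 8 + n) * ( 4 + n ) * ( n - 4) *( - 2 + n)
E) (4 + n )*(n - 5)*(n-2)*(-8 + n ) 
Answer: E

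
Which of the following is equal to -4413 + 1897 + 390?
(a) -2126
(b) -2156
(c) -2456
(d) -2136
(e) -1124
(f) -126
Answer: a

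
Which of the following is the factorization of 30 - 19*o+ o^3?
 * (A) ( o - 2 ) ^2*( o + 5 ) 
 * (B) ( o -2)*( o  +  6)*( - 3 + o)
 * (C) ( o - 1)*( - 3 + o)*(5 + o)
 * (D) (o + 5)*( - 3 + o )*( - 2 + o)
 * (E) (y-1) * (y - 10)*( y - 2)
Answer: D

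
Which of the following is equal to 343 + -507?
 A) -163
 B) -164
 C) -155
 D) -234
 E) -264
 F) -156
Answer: B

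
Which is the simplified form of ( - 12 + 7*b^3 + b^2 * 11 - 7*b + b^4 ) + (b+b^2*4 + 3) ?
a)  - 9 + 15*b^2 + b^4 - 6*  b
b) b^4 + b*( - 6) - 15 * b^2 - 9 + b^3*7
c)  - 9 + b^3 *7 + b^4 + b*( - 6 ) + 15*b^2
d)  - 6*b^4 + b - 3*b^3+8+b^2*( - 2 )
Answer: c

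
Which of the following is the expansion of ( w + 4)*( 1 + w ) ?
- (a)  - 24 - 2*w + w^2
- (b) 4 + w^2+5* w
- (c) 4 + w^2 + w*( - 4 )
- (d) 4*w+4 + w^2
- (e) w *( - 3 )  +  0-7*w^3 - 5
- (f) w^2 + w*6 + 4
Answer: b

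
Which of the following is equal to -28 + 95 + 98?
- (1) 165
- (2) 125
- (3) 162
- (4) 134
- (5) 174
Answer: 1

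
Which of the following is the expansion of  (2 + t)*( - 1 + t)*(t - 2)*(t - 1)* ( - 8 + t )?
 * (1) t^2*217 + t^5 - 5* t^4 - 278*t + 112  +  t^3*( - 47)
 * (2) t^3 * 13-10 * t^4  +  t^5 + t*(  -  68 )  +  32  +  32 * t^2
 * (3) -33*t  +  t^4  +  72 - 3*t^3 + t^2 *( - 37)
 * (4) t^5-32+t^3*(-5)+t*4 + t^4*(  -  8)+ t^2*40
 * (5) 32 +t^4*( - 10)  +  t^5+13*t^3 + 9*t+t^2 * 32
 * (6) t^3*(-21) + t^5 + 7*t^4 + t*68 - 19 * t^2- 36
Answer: 2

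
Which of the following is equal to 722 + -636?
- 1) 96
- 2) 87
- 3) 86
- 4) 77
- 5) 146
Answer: 3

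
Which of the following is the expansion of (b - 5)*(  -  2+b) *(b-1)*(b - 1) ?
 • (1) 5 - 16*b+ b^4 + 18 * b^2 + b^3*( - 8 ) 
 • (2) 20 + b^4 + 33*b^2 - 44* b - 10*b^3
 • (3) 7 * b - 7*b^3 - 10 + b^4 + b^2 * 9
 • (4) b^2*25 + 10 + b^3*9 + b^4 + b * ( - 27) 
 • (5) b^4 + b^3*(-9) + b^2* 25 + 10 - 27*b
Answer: 5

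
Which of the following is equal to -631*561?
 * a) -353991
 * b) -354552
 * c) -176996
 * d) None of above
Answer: a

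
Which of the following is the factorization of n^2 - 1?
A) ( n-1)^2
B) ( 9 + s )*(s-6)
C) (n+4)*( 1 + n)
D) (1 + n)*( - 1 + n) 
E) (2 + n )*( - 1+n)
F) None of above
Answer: D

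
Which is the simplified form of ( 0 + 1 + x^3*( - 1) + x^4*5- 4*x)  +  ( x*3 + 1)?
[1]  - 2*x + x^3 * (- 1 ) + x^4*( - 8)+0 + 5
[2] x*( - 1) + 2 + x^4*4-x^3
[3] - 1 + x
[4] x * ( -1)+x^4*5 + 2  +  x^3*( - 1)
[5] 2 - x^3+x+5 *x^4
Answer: 4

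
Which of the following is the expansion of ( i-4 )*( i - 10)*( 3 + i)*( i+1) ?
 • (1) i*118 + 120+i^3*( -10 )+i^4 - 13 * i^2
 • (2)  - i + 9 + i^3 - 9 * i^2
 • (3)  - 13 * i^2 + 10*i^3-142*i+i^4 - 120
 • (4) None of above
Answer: 1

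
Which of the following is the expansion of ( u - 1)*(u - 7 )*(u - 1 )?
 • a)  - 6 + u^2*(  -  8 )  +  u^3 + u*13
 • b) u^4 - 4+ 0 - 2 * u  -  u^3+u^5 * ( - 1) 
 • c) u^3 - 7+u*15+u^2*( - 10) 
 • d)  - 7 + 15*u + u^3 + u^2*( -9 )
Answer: d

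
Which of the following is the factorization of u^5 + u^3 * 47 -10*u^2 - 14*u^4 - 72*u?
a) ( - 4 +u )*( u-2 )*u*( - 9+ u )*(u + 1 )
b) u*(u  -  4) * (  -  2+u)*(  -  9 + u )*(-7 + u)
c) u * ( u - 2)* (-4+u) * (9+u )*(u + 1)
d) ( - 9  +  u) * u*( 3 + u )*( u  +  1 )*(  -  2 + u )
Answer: a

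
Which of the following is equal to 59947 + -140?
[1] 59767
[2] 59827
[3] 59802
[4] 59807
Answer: 4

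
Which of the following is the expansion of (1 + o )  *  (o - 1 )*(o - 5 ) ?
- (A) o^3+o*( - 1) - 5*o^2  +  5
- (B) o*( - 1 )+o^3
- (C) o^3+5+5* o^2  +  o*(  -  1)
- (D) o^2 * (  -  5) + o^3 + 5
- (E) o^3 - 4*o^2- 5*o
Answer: A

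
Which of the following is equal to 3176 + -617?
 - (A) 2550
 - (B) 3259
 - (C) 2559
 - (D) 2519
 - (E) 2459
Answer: C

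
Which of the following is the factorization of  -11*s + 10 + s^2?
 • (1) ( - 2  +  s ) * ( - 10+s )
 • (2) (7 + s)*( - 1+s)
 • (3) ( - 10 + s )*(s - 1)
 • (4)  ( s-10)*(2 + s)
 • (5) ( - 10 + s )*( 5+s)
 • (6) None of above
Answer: 3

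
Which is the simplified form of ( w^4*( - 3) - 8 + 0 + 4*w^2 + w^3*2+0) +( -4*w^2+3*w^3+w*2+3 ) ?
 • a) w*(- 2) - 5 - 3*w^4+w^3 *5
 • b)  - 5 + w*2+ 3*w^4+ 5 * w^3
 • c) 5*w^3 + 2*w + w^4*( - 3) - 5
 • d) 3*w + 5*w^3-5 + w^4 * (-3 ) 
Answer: c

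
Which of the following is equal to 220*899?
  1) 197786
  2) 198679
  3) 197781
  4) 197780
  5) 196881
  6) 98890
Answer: 4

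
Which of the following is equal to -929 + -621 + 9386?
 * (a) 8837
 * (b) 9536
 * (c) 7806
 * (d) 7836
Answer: d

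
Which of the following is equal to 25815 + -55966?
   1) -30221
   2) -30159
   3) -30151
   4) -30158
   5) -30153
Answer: 3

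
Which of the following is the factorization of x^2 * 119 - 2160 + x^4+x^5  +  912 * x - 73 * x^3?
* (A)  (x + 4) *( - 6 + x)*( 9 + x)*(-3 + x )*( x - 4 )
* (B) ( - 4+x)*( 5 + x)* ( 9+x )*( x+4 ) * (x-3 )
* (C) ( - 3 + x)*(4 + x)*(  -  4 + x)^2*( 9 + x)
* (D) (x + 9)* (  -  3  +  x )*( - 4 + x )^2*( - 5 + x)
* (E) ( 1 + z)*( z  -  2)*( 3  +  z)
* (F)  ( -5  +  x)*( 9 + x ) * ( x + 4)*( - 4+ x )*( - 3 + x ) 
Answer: F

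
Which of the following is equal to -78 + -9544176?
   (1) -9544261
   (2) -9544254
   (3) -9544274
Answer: 2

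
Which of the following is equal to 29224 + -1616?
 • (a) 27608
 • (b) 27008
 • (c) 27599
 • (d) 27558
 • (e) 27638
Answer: a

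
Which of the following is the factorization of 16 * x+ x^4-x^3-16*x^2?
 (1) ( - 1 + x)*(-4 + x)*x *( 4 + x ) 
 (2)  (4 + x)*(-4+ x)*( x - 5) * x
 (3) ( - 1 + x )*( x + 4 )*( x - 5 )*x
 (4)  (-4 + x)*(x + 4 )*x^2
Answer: 1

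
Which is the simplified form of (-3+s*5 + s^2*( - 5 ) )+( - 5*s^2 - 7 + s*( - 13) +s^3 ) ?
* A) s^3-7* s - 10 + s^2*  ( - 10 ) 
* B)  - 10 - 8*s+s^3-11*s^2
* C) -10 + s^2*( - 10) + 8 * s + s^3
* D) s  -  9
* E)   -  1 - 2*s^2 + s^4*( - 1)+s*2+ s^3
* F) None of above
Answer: F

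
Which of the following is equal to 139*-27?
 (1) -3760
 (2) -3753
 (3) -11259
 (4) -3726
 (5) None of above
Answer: 2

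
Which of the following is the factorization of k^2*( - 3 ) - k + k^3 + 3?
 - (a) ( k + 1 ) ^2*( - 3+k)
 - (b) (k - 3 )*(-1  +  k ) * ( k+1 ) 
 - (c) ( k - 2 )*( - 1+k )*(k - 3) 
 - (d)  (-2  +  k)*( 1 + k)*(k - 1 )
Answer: b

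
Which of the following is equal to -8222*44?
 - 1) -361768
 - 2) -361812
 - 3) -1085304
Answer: 1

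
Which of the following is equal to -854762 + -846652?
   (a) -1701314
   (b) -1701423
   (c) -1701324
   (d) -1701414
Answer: d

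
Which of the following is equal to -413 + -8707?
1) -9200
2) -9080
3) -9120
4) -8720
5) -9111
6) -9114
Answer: 3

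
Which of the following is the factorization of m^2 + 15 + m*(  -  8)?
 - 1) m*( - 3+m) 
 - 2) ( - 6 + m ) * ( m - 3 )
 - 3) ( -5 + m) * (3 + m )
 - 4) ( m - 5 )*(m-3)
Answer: 4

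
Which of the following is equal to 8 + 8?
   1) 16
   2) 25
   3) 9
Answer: 1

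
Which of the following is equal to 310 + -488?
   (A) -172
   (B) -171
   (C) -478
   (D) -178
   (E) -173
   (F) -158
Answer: D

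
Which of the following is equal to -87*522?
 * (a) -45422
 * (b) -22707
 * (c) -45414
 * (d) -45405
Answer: c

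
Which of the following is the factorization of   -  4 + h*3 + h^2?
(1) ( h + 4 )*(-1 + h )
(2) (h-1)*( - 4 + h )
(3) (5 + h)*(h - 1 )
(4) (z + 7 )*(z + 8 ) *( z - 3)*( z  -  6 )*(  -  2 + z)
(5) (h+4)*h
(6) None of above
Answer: 1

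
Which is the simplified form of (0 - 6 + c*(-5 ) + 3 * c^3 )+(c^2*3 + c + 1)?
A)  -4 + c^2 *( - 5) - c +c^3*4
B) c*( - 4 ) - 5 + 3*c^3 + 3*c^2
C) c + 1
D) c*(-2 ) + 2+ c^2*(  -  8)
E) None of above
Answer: B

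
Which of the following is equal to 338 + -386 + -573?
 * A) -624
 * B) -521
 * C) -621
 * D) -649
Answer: C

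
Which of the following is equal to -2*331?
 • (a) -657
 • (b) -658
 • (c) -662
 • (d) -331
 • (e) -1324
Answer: c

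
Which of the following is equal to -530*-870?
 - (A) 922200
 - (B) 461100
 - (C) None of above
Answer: B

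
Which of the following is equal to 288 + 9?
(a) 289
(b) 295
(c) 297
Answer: c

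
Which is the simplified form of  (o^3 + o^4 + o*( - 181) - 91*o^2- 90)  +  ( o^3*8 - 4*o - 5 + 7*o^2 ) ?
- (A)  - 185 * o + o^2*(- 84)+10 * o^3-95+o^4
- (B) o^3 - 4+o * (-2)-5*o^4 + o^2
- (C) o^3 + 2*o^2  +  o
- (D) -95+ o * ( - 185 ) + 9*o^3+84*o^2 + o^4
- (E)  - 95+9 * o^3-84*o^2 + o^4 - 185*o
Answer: E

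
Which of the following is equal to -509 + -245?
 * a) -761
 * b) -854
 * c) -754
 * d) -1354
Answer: c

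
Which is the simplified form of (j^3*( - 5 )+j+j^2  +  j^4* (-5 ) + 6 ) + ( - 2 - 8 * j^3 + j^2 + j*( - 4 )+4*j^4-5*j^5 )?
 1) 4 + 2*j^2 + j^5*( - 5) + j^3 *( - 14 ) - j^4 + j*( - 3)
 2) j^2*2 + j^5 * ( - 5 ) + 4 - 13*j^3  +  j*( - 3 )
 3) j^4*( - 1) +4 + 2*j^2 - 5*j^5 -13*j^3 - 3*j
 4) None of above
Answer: 3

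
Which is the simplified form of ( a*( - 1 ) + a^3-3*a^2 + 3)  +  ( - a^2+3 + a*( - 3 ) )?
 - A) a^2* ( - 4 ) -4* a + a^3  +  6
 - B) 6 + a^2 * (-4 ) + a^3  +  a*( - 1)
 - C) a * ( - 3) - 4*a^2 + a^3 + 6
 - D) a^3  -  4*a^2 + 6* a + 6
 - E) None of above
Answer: A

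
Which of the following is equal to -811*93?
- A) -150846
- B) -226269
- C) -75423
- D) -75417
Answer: C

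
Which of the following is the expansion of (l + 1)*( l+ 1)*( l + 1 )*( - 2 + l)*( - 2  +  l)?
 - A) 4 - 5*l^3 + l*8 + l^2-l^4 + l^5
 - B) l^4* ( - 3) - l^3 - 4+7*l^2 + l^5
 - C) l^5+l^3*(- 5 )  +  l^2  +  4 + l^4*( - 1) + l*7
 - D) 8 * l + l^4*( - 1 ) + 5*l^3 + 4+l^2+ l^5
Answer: A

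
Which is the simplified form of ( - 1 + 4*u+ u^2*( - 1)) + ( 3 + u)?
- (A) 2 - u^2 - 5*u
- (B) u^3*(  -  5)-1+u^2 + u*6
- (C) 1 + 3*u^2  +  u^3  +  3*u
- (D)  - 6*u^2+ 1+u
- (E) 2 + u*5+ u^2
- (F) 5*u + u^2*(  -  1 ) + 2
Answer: F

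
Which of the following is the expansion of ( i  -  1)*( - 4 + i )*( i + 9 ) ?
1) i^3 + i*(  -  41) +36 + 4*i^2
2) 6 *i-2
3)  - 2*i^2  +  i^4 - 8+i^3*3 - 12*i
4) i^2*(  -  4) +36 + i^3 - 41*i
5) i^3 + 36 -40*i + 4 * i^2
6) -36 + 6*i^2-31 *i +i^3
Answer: 1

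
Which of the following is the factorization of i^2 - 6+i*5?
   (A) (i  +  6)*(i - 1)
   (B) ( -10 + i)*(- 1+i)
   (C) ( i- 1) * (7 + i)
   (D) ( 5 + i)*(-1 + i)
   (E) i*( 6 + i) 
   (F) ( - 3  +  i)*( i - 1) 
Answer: A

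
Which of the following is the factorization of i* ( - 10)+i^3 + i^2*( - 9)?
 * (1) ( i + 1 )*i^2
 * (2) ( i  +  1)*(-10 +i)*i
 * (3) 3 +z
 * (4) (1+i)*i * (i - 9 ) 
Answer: 2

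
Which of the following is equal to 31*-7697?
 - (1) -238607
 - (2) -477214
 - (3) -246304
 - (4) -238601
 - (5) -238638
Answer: 1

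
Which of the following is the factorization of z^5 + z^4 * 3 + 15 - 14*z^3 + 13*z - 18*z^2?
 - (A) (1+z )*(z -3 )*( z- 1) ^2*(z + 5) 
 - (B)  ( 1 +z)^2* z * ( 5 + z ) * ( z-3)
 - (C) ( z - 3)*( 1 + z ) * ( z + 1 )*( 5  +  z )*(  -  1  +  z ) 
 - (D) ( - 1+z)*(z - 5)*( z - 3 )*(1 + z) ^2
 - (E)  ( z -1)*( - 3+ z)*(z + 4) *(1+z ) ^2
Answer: C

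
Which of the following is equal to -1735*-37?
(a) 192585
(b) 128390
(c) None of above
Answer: c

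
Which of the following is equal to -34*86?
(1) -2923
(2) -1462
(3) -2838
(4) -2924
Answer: 4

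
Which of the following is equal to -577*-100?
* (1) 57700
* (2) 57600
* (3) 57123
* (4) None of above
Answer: 1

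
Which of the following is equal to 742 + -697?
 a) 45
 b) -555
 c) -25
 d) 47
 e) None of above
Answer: a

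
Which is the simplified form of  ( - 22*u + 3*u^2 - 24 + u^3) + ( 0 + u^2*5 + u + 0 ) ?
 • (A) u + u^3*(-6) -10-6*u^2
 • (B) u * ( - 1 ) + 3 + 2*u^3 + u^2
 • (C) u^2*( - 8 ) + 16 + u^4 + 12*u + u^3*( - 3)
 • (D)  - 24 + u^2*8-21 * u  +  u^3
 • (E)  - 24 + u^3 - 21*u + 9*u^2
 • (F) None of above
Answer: D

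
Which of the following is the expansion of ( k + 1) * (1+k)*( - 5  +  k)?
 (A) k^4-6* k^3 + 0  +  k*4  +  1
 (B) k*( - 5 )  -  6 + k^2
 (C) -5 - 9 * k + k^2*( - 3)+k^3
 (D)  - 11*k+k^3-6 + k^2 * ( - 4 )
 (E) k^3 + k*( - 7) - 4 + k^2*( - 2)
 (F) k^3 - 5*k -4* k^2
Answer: C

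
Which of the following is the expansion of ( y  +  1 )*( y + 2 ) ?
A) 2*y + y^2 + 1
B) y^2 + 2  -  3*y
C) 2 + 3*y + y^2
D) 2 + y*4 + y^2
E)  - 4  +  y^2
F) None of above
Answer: C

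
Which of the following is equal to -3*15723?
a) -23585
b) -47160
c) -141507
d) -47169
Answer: d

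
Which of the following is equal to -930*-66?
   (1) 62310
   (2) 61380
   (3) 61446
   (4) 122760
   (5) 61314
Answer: 2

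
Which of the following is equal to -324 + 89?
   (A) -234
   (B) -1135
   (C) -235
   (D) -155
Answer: C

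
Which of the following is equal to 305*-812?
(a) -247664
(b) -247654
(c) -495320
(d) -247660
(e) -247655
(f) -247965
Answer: d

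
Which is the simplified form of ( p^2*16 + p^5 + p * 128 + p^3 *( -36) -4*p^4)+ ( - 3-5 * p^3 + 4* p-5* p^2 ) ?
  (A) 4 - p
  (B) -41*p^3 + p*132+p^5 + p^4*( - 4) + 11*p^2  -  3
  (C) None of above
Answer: B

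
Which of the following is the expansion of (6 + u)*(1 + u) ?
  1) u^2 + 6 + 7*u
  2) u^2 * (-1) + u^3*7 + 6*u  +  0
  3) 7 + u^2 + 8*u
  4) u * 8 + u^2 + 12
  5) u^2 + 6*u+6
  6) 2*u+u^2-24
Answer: 1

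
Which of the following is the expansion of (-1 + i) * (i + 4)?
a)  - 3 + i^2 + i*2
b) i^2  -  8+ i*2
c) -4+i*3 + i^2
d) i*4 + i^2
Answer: c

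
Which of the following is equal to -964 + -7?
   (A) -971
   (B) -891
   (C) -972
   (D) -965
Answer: A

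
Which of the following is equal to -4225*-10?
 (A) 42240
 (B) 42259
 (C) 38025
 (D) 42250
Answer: D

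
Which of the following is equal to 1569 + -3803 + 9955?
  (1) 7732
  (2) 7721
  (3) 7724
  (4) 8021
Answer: 2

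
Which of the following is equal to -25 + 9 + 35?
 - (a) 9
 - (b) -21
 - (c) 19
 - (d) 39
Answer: c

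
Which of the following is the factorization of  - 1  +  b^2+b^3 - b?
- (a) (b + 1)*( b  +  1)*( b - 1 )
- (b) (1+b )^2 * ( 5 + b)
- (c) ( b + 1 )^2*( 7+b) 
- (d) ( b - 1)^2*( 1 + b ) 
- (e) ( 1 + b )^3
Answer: a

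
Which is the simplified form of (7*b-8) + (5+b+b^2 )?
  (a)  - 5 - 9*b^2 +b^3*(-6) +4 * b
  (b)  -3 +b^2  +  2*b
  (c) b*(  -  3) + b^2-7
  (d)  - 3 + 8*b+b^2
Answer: d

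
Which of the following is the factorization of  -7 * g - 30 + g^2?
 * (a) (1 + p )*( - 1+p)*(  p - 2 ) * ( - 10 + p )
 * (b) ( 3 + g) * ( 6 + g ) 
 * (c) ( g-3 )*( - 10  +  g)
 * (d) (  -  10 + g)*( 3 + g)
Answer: d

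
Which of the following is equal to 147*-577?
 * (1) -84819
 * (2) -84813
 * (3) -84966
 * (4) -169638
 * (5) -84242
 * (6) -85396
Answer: 1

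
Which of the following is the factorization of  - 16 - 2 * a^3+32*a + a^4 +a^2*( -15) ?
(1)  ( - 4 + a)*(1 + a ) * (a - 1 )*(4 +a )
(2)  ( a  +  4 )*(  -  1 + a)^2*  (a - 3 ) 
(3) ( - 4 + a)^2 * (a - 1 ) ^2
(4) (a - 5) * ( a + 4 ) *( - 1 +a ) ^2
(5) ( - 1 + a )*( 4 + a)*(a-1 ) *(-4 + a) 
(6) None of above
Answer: 5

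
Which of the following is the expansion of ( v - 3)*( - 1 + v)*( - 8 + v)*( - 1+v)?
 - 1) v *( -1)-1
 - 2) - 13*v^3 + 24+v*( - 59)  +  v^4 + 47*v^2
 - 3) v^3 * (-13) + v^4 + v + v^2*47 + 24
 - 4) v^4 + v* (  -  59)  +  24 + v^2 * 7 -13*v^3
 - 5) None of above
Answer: 2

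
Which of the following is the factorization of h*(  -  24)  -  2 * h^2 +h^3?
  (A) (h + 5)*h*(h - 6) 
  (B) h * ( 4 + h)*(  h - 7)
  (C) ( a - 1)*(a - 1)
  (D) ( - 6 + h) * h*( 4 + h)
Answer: D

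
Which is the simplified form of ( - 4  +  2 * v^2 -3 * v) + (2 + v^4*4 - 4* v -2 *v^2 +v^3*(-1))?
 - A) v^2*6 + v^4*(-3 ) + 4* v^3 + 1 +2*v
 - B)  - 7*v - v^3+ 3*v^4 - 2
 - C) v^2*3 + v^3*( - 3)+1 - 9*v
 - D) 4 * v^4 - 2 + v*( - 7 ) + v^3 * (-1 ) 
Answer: D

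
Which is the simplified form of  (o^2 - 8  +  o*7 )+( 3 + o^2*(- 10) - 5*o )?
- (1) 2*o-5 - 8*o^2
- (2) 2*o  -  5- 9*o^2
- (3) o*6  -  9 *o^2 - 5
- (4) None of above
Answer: 2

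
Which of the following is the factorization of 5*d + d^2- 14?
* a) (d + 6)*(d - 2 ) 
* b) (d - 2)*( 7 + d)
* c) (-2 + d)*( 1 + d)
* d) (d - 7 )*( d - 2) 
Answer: b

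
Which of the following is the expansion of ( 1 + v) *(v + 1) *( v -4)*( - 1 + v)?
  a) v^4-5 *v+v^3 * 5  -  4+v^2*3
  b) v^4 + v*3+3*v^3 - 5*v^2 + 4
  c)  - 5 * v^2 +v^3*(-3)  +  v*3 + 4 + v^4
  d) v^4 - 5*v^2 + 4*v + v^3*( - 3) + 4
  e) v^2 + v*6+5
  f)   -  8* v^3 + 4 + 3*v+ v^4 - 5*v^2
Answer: c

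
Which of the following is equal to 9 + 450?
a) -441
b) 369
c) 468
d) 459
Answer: d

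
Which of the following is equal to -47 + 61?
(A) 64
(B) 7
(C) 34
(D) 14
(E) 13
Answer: D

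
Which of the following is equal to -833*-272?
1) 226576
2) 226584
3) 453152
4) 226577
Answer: 1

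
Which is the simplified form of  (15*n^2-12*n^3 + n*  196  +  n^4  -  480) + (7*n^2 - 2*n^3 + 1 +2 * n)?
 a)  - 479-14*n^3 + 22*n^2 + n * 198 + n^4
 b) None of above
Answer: a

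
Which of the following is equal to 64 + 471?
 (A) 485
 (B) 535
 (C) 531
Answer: B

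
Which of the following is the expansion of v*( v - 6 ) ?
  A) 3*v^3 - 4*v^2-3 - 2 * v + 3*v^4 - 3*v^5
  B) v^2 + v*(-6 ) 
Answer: B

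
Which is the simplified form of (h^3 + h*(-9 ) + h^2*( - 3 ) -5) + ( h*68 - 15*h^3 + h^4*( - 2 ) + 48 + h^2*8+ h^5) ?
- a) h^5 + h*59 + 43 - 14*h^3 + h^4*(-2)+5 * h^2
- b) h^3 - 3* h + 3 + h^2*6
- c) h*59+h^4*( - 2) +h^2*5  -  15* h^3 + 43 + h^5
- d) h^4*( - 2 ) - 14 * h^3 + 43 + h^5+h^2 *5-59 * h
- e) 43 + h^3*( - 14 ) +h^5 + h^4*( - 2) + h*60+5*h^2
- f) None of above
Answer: a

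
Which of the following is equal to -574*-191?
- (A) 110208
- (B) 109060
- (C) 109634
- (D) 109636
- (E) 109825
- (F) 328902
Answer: C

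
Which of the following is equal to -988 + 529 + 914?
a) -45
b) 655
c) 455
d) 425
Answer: c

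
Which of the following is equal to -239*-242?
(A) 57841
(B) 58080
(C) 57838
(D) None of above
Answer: C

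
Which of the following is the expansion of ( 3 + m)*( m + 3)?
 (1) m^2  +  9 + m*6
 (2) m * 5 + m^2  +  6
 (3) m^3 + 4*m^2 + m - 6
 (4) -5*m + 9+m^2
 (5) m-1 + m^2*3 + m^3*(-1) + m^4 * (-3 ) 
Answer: 1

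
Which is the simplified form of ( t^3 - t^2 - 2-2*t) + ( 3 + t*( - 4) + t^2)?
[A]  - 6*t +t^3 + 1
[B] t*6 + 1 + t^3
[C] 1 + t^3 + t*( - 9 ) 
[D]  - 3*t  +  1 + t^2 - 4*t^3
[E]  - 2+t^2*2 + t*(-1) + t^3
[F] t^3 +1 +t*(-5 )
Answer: A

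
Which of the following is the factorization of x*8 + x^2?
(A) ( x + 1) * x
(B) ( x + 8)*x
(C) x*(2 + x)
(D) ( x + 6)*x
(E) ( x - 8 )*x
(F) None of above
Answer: B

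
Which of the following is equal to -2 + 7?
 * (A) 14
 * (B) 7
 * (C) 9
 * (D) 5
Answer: D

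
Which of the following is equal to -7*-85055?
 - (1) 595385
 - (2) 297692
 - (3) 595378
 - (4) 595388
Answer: 1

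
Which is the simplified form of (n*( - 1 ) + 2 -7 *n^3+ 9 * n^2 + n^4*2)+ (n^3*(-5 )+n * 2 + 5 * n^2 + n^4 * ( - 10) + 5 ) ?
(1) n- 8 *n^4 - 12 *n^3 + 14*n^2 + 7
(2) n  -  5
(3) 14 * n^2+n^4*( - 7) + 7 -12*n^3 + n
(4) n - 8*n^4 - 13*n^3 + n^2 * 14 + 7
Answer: 1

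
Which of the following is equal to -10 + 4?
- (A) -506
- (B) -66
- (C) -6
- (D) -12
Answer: C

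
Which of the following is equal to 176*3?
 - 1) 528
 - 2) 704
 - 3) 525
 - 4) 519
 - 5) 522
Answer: 1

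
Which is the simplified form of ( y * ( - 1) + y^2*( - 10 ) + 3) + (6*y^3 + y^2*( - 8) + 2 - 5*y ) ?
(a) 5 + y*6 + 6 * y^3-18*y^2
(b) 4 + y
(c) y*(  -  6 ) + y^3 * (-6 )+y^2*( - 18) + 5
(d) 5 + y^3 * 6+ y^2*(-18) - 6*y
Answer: d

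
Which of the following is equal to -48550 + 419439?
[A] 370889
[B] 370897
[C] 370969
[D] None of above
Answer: A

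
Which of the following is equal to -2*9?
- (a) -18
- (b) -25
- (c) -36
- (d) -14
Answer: a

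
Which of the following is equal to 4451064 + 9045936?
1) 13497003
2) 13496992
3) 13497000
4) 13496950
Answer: 3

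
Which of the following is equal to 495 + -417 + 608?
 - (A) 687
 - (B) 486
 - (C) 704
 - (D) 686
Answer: D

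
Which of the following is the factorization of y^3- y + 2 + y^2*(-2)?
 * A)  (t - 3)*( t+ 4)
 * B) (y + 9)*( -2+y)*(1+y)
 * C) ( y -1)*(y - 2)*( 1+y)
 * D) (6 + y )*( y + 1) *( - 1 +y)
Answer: C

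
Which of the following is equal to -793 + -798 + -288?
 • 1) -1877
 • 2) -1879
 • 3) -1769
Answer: 2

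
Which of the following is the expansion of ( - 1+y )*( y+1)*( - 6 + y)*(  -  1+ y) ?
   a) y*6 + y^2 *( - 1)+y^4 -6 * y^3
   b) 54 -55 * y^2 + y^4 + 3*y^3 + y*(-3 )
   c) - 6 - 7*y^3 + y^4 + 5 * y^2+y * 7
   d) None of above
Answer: c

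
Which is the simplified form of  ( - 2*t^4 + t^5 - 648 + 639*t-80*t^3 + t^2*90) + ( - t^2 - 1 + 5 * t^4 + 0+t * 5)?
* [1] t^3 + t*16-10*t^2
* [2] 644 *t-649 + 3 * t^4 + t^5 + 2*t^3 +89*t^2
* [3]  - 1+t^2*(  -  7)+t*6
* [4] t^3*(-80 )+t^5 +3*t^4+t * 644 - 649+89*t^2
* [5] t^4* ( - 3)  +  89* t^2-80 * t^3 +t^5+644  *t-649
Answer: 4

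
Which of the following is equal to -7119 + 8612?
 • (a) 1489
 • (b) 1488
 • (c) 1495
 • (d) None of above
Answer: d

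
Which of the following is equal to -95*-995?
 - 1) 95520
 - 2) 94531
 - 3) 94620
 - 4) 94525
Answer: 4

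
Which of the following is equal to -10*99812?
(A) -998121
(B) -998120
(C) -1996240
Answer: B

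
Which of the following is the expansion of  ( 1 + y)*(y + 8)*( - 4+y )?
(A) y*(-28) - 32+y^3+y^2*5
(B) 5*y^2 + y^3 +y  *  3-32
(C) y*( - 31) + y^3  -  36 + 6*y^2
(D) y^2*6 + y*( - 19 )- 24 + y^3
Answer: A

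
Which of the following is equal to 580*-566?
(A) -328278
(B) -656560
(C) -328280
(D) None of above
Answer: C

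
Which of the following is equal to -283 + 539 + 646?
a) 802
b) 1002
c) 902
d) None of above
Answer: c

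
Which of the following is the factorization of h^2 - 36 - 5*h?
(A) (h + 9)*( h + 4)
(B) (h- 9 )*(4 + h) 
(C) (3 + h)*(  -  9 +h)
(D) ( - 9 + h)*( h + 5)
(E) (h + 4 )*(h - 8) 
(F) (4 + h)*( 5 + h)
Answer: B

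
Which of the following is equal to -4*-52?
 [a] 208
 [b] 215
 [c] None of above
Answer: a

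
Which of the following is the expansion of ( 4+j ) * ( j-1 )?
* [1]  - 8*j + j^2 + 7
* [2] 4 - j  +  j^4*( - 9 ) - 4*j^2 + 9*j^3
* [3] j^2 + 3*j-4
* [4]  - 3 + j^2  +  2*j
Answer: 3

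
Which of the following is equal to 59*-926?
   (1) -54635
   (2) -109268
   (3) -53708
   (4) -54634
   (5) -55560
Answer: 4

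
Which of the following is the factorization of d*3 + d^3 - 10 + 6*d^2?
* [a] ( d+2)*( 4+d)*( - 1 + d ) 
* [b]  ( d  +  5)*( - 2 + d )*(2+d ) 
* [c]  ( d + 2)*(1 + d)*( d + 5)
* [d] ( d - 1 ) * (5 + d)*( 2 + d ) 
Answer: d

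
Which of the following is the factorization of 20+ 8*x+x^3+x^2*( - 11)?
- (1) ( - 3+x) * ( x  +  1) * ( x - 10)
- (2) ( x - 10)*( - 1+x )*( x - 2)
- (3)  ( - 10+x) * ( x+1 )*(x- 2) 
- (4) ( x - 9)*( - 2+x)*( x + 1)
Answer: 3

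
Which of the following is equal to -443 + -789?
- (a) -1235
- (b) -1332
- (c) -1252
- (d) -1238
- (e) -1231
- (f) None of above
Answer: f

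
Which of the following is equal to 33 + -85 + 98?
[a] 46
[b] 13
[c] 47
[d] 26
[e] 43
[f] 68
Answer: a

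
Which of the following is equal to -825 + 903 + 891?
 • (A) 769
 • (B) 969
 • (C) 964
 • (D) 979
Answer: B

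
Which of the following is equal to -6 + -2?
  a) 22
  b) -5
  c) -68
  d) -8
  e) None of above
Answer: d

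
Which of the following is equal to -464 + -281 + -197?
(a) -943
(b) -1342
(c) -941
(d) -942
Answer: d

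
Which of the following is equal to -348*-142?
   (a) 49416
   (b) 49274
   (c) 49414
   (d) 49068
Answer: a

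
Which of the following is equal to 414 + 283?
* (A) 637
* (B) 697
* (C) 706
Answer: B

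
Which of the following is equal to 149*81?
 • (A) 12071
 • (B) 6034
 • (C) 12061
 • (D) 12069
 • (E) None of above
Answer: D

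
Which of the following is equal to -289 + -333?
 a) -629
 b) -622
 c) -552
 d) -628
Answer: b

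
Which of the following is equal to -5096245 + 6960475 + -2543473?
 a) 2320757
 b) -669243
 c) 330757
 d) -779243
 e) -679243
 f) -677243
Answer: e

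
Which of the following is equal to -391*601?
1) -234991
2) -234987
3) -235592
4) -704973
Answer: 1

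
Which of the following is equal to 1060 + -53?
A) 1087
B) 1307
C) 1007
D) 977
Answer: C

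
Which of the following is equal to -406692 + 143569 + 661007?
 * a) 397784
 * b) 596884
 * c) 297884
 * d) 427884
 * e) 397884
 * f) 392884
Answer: e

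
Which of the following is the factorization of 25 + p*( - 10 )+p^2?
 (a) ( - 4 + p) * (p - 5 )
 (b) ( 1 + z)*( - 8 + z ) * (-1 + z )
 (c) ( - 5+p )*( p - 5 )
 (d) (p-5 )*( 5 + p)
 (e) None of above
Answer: c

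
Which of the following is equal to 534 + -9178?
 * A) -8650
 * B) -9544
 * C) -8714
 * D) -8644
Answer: D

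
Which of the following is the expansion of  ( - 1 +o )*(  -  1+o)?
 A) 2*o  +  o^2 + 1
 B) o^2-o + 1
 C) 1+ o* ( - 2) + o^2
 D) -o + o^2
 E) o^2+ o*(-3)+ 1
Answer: C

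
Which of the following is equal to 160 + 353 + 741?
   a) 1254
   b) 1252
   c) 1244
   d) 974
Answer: a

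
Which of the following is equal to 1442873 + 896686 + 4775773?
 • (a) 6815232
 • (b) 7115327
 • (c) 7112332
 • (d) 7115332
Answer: d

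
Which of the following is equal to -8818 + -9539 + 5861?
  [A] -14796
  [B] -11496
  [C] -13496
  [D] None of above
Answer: D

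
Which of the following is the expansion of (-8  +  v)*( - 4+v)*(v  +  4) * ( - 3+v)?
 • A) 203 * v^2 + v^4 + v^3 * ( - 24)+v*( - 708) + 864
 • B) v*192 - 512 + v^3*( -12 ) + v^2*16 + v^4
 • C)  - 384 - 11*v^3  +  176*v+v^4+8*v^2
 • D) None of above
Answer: C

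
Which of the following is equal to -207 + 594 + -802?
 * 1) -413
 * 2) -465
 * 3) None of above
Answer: 3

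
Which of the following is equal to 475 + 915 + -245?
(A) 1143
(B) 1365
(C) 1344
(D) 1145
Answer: D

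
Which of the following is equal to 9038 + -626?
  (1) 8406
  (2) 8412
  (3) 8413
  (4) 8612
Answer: 2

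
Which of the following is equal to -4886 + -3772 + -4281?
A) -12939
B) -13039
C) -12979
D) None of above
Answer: A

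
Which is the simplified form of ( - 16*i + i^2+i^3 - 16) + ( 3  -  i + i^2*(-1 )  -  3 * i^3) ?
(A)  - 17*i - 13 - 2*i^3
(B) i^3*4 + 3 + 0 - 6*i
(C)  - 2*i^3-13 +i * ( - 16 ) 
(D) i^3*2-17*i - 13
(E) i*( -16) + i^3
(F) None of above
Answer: A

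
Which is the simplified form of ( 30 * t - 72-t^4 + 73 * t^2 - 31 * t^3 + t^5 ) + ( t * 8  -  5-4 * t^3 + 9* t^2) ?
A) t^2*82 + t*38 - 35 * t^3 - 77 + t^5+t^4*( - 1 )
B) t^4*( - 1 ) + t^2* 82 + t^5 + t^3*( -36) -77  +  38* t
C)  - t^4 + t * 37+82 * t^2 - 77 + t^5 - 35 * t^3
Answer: A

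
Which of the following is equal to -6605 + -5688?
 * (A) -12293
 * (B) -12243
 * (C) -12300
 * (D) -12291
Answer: A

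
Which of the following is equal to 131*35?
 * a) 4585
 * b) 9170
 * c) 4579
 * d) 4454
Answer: a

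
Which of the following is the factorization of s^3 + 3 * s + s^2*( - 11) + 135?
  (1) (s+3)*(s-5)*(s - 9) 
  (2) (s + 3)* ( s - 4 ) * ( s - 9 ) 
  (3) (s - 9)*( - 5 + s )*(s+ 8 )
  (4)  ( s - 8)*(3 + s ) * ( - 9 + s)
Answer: 1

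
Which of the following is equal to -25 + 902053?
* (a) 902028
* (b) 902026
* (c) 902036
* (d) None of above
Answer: a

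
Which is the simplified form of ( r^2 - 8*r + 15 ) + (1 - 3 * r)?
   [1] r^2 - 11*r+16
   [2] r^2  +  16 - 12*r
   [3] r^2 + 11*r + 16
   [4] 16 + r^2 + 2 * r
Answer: 1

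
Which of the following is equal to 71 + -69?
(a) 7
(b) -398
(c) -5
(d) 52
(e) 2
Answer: e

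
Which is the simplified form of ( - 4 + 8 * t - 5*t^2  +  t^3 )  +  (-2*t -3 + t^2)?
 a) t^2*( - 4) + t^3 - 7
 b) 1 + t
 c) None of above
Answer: c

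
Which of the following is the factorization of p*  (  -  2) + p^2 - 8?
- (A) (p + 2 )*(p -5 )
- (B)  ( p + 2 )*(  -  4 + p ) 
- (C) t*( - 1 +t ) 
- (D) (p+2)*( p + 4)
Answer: B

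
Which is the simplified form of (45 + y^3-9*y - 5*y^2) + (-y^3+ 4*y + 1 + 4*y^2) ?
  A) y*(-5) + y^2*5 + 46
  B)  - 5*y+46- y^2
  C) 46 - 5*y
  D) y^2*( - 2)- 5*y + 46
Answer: B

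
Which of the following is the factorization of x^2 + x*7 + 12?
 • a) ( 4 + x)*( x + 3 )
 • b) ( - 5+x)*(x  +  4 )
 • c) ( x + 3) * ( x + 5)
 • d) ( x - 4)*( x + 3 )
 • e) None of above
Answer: a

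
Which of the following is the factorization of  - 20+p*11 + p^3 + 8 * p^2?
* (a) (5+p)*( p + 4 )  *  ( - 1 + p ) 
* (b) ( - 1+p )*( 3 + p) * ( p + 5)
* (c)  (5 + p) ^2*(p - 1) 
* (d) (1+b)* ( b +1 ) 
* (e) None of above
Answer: a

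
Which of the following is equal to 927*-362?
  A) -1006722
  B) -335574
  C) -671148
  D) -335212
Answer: B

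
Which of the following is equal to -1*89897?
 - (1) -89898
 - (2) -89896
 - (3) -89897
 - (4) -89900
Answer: 3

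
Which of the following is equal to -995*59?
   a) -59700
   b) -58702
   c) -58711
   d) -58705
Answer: d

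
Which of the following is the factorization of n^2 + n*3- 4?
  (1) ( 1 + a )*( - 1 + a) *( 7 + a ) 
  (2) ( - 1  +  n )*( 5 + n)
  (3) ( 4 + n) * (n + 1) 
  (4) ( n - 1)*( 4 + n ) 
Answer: 4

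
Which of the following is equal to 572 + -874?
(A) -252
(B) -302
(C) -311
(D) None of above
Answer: B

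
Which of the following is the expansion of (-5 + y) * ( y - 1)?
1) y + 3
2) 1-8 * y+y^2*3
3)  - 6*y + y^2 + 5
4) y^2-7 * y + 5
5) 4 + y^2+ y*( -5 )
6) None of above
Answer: 3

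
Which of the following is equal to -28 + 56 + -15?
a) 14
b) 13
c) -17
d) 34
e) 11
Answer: b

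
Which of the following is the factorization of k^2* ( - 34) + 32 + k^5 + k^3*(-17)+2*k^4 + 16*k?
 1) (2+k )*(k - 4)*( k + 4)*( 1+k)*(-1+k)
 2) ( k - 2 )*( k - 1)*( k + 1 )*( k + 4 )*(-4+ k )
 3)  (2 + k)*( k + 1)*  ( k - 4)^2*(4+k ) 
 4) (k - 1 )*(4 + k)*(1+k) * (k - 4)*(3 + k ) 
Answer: 1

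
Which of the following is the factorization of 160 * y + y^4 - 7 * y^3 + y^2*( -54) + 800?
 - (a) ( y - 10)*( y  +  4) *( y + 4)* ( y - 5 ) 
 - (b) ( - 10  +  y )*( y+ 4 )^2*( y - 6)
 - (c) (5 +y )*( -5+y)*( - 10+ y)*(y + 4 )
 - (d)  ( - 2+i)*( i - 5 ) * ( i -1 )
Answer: a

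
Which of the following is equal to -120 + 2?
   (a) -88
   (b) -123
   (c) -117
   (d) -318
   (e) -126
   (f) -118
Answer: f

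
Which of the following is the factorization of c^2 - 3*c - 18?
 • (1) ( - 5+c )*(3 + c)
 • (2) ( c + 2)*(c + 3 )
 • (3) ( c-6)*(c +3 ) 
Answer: 3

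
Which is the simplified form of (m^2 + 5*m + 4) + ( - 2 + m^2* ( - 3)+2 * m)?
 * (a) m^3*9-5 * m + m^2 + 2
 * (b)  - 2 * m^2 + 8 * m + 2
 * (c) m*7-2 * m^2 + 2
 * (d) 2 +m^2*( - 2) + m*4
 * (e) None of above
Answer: c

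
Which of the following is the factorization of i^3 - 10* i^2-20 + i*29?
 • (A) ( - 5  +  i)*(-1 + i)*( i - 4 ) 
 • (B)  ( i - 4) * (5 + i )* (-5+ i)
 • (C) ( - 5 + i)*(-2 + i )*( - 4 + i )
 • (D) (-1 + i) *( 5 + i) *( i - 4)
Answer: A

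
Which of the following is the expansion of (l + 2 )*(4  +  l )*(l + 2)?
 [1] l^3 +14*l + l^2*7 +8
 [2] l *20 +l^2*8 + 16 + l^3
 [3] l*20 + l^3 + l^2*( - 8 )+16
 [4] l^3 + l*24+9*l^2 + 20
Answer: 2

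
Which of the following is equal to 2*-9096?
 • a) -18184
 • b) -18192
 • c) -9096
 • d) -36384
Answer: b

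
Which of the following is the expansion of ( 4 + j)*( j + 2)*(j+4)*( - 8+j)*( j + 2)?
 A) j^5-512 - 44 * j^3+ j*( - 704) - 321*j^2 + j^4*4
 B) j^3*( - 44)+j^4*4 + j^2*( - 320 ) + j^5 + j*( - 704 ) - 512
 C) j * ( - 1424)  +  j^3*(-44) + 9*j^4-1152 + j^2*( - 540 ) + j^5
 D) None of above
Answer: B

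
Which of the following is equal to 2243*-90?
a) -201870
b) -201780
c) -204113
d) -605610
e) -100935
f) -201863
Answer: a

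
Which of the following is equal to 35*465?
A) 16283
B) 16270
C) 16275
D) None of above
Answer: C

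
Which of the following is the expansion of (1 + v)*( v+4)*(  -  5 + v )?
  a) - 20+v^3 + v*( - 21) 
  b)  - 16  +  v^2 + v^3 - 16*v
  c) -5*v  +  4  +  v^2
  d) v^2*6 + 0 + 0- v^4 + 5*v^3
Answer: a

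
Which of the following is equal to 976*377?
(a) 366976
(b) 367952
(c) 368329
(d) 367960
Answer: b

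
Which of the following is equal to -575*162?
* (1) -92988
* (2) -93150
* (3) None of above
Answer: 2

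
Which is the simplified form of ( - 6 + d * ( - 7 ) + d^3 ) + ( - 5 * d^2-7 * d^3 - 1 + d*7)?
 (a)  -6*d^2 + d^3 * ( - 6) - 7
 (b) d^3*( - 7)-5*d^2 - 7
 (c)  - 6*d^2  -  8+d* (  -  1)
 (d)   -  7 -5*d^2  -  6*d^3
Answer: d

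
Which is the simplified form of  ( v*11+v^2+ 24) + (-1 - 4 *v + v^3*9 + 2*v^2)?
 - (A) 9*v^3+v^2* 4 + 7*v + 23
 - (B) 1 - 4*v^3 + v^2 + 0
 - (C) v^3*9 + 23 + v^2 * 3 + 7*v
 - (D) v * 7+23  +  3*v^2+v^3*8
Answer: C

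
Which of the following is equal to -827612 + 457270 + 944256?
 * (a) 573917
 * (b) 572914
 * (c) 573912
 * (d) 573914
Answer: d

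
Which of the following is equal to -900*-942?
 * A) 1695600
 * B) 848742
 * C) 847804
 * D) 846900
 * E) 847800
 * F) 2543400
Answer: E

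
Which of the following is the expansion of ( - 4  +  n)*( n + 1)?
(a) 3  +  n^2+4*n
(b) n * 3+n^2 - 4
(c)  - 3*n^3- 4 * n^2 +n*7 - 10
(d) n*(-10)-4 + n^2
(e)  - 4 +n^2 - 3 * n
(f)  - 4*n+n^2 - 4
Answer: e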